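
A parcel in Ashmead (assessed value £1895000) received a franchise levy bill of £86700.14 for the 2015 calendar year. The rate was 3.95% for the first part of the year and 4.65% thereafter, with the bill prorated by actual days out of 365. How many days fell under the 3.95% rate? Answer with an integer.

Let d = days at the first rate; then 365 − d days at the second rate.
£1895000 × [3.95%·d + 4.65%·(365−d)] / 365 = £86700.14
Solving gives d = 39, so the new rate took effect on 9 February 2015.

39 days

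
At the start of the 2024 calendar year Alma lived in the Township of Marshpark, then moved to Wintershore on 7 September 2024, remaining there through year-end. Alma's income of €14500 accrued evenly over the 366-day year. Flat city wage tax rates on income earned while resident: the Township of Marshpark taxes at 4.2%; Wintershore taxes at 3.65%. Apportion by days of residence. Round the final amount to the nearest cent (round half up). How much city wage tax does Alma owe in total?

€583.72

The Township of Marshpark, 1 January – 6 September 2024: 250 days → €14500 × 4.2% × 250/366 = €415.9836
Wintershore, 7 September – 31 December 2024: 116 days → €14500 × 3.65% × 116/366 = €167.7404
Total = €583.7240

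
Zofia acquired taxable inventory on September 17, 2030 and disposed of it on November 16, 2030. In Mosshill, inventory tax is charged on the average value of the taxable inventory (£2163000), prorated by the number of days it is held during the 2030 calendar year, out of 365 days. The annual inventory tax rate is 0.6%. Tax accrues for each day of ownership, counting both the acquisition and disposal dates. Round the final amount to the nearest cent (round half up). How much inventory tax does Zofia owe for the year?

£2168.93

Days held (September 17 – November 16, 2030): 61 out of 365
Tax = £2163000 × 0.6% × 61/365 = £2168.9260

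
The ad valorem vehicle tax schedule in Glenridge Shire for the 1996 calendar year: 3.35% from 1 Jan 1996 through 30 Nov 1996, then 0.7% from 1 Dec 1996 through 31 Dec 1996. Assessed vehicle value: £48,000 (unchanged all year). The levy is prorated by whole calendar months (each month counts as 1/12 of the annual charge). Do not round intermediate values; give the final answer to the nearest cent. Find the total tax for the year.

£1,502.00

1 Jan – 30 Nov 1996: 11 months at 3.35% → £48,000 × 3.35% × 11/12 = £1,474.0000
1 Dec – 31 Dec 1996: 1 month at 0.7% → £48,000 × 0.7% × 1/12 = £28.0000
Total = £1,502.0000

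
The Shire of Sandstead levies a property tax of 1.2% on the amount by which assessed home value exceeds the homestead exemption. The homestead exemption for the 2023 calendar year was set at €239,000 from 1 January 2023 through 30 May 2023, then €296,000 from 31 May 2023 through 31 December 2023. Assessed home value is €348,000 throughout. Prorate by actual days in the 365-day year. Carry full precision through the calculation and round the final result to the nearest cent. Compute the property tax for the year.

€905.10

1 January – 30 May 2023: 150 days, exemption €239,000 → (€348,000 − €239,000) × 1.2% × 150/365 = €537.5342
31 May – 31 December 2023: 215 days, exemption €296,000 → (€348,000 − €296,000) × 1.2% × 215/365 = €367.5616
Total = €905.0959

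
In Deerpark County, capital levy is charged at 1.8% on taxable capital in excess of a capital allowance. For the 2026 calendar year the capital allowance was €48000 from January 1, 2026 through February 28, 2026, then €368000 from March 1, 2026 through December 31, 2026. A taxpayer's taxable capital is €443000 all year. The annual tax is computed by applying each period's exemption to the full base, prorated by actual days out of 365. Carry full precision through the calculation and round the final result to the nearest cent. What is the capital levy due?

€2281.07

January 1 – February 28, 2026: 59 days, exemption €48000 → (€443000 − €48000) × 1.8% × 59/365 = €1149.2877
March 1 – December 31, 2026: 306 days, exemption €368000 → (€443000 − €368000) × 1.8% × 306/365 = €1131.7808
Total = €2281.0685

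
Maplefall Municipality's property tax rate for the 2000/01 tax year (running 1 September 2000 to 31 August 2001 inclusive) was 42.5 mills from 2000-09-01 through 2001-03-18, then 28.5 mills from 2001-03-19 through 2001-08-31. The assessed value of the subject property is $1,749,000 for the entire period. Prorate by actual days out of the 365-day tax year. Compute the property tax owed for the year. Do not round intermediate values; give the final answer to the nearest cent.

2000-09-01 to 2001-03-18: 199 days at 42.5 mills → $1,749,000 × 4.25% × 199/365 = $40,526.4863
2001-03-19 to 2001-08-31: 166 days at 28.5 mills → $1,749,000 × 2.85% × 166/365 = $22,669.9151
Total = $63,196.4014

$63,196.40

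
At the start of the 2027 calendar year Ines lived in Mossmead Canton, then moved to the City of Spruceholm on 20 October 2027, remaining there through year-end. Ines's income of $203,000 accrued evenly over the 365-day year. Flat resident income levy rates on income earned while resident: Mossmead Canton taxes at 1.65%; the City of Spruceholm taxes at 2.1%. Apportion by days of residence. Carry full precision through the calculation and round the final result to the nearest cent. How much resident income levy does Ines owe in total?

Mossmead Canton, 1 January – 19 October 2027: 292 days → $203,000 × 1.65% × 292/365 = $2,679.6000
The City of Spruceholm, 20 October – 31 December 2027: 73 days → $203,000 × 2.1% × 73/365 = $852.6000
Total = $3,532.2000

$3,532.20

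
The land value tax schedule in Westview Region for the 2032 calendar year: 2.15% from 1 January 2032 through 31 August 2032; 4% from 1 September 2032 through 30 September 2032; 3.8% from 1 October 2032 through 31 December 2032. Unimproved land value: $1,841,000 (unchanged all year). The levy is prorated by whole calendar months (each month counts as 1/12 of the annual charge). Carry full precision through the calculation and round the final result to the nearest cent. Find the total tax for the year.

1 January – 31 August 2032: 8 months at 2.15% → $1,841,000 × 2.15% × 8/12 = $26,387.6667
1 September – 30 September 2032: 1 month at 4% → $1,841,000 × 4% × 1/12 = $6,136.6667
1 October – 31 December 2032: 3 months at 3.8% → $1,841,000 × 3.8% × 3/12 = $17,489.5000
Total = $50,013.8333

$50,013.83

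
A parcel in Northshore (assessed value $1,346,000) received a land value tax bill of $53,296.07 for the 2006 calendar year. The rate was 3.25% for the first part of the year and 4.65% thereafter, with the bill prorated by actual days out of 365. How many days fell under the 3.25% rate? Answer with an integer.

180 days

Let d = days at the first rate; then 365 − d days at the second rate.
$1,346,000 × [3.25%·d + 4.65%·(365−d)] / 365 = $53,296.07
Solving gives d = 180, so the new rate took effect on 30 June 2006.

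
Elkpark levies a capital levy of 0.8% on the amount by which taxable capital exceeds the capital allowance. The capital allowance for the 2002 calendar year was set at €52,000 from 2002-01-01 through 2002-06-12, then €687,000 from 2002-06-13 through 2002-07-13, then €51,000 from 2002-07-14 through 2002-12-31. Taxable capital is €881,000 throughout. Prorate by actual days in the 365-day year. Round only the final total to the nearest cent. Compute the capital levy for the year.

€6,204.30

2002-01-01 to 2002-06-12: 163 days, exemption €52,000 → (€881,000 − €52,000) × 0.8% × 163/365 = €2,961.6877
2002-06-13 to 2002-07-13: 31 days, exemption €687,000 → (€881,000 − €687,000) × 0.8% × 31/365 = €131.8137
2002-07-14 to 2002-12-31: 171 days, exemption €51,000 → (€881,000 − €51,000) × 0.8% × 171/365 = €3,110.7945
Total = €6,204.2959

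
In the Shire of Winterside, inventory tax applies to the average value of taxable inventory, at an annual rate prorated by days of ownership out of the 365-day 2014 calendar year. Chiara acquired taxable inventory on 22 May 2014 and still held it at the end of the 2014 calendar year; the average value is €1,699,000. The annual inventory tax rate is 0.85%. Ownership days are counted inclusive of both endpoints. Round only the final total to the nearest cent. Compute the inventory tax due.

Days held (22 May – 31 Dec 2014): 224 out of 365
Tax = €1,699,000 × 0.85% × 224/365 = €8,862.7288

€8,862.73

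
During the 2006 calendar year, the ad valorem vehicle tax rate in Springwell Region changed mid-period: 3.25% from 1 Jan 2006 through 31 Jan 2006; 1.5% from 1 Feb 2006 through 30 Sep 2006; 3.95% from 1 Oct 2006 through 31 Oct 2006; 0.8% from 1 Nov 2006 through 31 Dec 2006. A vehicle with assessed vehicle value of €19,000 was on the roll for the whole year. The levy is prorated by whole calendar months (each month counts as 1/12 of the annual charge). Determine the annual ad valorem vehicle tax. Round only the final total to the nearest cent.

€329.33

1 Jan – 31 Jan 2006: 1 month at 3.25% → €19,000 × 3.25% × 1/12 = €51.4583
1 Feb – 30 Sep 2006: 8 months at 1.5% → €19,000 × 1.5% × 8/12 = €190.0000
1 Oct – 31 Oct 2006: 1 month at 3.95% → €19,000 × 3.95% × 1/12 = €62.5417
1 Nov – 31 Dec 2006: 2 months at 0.8% → €19,000 × 0.8% × 2/12 = €25.3333
Total = €329.3333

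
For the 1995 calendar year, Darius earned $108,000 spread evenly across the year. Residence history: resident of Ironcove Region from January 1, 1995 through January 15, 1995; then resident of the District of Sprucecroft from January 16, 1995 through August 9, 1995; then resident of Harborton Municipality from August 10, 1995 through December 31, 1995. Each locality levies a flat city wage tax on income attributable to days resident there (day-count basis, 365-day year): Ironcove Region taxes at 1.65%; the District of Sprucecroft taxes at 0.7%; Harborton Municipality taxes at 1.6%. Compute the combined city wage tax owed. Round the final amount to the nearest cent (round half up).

Ironcove Region, January 1 – January 15, 1995: 15 days → $108,000 × 1.65% × 15/365 = $73.2329
The District of Sprucecroft, January 16 – August 9, 1995: 206 days → $108,000 × 0.7% × 206/365 = $426.6740
Harborton Municipality, August 10 – December 31, 1995: 144 days → $108,000 × 1.6% × 144/365 = $681.7315
Total = $1,181.6384

$1,181.64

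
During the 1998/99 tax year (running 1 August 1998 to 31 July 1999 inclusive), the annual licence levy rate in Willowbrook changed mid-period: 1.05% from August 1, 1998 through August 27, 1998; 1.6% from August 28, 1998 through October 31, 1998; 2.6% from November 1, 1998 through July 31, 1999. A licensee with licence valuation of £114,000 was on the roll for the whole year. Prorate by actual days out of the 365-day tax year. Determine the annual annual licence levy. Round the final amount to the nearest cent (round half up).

August 1 – August 27, 1998: 27 days at 1.05% → £114,000 × 1.05% × 27/365 = £88.5452
August 28 – October 31, 1998: 65 days at 1.6% → £114,000 × 1.6% × 65/365 = £324.8219
November 1, 1998 – July 31, 1999: 273 days at 2.6% → £114,000 × 2.6% × 273/365 = £2,216.9096
Total = £2,630.2767

£2,630.28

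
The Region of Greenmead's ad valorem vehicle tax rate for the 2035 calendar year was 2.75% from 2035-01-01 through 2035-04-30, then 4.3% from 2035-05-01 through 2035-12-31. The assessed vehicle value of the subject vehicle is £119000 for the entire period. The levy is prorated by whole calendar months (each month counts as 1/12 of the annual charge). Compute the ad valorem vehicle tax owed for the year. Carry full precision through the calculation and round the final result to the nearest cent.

2035-01-01 to 2035-04-30: 4 months at 2.75% → £119000 × 2.75% × 4/12 = £1090.8333
2035-05-01 to 2035-12-31: 8 months at 4.3% → £119000 × 4.3% × 8/12 = £3411.3333
Total = £4502.1667

£4502.17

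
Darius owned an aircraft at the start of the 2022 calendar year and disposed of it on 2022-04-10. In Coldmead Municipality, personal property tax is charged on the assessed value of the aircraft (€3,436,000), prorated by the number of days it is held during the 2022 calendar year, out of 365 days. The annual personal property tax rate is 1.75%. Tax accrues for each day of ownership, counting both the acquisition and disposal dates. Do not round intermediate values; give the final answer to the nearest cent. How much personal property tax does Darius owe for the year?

Days held (2022-01-01 to 2022-04-10): 100 out of 365
Tax = €3,436,000 × 1.75% × 100/365 = €16,473.9726

€16,473.97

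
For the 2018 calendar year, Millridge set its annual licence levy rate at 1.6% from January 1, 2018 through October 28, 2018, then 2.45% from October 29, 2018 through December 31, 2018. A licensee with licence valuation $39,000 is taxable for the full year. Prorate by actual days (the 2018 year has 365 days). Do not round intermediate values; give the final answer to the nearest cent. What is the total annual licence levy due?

$682.13

January 1 – October 28, 2018: 301 days at 1.6% → $39,000 × 1.6% × 301/365 = $514.5863
October 29 – December 31, 2018: 64 days at 2.45% → $39,000 × 2.45% × 64/365 = $167.5397
Total = $682.1260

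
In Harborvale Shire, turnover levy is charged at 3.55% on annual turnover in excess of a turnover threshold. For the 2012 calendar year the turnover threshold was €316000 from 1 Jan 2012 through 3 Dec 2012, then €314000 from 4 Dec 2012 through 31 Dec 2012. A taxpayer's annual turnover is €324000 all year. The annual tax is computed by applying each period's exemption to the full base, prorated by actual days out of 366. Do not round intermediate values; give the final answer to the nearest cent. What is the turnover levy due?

1 Jan – 3 Dec 2012: 338 days, exemption €316000 → (€324000 − €316000) × 3.55% × 338/366 = €262.2732
4 Dec – 31 Dec 2012: 28 days, exemption €314000 → (€324000 − €314000) × 3.55% × 28/366 = €27.1585
Total = €289.4317

€289.43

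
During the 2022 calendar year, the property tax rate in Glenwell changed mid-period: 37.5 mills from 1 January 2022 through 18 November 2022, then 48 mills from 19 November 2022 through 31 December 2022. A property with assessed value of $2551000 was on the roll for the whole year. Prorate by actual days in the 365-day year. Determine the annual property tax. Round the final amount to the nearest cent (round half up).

1 January – 18 November 2022: 322 days at 37.5 mills → $2551000 × 3.75% × 322/365 = $84392.6712
19 November – 31 December 2022: 43 days at 48 mills → $2551000 × 4.8% × 43/365 = $14425.3808
Total = $98818.0521

$98818.05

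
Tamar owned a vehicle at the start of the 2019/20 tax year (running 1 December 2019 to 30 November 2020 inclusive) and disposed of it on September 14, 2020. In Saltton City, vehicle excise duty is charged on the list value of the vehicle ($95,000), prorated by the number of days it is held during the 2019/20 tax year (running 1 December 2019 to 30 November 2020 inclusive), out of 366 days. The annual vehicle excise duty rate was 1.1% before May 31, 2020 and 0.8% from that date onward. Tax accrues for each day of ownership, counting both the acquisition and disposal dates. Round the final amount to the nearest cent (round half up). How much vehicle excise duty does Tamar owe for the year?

$741.83

December 1, 2019 – May 30, 2020: 182 days at 1.1% → $95,000 × 1.1% × 182/366 = $519.6448
May 31 – September 14, 2020: 107 days at 0.8% → $95,000 × 0.8% × 107/366 = $222.1858
Total = $741.8306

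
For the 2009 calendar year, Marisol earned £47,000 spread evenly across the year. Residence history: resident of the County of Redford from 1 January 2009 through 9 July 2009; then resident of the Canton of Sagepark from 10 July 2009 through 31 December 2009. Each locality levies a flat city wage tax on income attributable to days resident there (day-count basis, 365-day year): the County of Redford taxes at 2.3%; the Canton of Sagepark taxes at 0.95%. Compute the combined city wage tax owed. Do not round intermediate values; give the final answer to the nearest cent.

£776.79

The County of Redford, 1 January – 9 July 2009: 190 days → £47,000 × 2.3% × 190/365 = £562.7123
The Canton of Sagepark, 10 July – 31 December 2009: 175 days → £47,000 × 0.95% × 175/365 = £214.0753
Total = £776.7877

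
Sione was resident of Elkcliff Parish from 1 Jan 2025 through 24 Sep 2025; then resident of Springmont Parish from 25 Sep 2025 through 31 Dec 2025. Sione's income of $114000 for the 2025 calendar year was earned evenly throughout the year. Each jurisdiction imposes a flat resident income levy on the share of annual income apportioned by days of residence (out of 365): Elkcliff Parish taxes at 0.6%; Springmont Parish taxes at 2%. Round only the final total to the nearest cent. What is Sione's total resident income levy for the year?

Elkcliff Parish, 1 Jan – 24 Sep 2025: 267 days → $114000 × 0.6% × 267/365 = $500.3507
Springmont Parish, 25 Sep – 31 Dec 2025: 98 days → $114000 × 2% × 98/365 = $612.1644
Total = $1112.5151

$1112.52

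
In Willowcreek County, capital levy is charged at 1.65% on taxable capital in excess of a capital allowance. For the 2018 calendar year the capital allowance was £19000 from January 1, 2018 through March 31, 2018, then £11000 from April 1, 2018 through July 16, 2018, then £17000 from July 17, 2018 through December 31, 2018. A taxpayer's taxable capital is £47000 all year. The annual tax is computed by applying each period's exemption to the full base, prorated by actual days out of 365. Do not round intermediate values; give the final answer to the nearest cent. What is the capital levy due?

£515.88

January 1 – March 31, 2018: 90 days, exemption £19000 → (£47000 − £19000) × 1.65% × 90/365 = £113.9178
April 1 – July 16, 2018: 107 days, exemption £11000 → (£47000 − £11000) × 1.65% × 107/365 = £174.1315
July 17 – December 31, 2018: 168 days, exemption £17000 → (£47000 − £17000) × 1.65% × 168/365 = £227.8356
Total = £515.8849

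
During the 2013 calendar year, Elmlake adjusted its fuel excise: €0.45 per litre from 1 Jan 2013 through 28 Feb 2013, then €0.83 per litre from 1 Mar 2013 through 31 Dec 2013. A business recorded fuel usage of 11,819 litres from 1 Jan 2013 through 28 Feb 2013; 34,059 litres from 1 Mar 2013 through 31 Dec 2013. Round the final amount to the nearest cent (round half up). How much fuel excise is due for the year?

€33,587.52

1 Jan – 28 Feb 2013: 11,819 litres at €0.45/litre → €5,318.55
1 Mar – 31 Dec 2013: 34,059 litres at €0.83/litre → €28,268.97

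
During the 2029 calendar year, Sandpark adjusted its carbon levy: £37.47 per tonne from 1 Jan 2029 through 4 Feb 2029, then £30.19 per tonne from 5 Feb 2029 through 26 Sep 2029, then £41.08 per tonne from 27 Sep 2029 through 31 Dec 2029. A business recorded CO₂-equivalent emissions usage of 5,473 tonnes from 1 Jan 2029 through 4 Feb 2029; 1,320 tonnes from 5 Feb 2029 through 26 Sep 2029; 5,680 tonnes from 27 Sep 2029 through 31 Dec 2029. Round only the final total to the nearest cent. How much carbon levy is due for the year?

£478258.51

1 Jan – 4 Feb 2029: 5,473 tonnes at £37.47/tonne → £205073.31
5 Feb – 26 Sep 2029: 1,320 tonnes at £30.19/tonne → £39850.80
27 Sep – 31 Dec 2029: 5,680 tonnes at £41.08/tonne → £233334.40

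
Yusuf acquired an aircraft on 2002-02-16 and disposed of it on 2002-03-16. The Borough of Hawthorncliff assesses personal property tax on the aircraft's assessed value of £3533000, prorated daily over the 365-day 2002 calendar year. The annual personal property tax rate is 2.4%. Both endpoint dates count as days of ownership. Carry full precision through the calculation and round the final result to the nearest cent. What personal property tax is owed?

£6736.90

Days held (2002-02-16 to 2002-03-16): 29 out of 365
Tax = £3533000 × 2.4% × 29/365 = £6736.8986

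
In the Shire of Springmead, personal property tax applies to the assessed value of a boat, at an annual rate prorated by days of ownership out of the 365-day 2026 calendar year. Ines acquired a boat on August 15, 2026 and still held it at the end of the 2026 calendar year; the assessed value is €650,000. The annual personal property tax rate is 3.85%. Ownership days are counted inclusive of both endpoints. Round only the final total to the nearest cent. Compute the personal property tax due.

€9,530.07

Days held (August 15 – December 31, 2026): 139 out of 365
Tax = €650,000 × 3.85% × 139/365 = €9,530.0685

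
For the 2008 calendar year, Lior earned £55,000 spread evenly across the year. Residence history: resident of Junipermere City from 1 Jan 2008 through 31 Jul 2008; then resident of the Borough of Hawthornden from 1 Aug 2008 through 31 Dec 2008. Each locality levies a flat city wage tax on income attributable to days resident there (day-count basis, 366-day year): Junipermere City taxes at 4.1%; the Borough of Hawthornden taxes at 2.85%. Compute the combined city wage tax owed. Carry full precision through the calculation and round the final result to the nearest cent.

Junipermere City, 1 Jan – 31 Jul 2008: 213 days → £55,000 × 4.1% × 213/366 = £1,312.3361
The Borough of Hawthornden, 1 Aug – 31 Dec 2008: 153 days → £55,000 × 2.85% × 153/366 = £655.2664
Total = £1,967.6025

£1,967.60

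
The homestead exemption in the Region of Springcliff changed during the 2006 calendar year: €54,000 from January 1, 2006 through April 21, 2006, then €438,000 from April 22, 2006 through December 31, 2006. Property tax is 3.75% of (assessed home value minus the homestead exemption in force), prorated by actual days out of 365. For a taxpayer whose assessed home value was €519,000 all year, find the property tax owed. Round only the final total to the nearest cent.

January 1 – April 21, 2006: 111 days, exemption €54,000 → (€519,000 − €54,000) × 3.75% × 111/365 = €5,302.9110
April 22 – December 31, 2006: 254 days, exemption €438,000 → (€519,000 − €438,000) × 3.75% × 254/365 = €2,113.7671
Total = €7,416.6781

€7,416.68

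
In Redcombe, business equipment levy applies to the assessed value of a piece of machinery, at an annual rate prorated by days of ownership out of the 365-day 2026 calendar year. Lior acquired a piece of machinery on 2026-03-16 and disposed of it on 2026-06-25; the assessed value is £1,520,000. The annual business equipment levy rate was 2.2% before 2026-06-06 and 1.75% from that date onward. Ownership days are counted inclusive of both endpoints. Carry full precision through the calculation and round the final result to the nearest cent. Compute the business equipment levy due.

2026-03-16 to 2026-06-05: 82 days at 2.2% → £1,520,000 × 2.2% × 82/365 = £7,512.5479
2026-06-06 to 2026-06-25: 20 days at 1.75% → £1,520,000 × 1.75% × 20/365 = £1,457.5342
Total = £8,970.0822

£8,970.08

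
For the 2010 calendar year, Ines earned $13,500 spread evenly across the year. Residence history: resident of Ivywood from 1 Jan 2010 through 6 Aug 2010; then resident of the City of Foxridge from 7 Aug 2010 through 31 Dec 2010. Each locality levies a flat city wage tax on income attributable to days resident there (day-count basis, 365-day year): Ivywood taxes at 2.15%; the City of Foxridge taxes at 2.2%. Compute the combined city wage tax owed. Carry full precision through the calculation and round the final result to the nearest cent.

$292.97

Ivywood, 1 Jan – 6 Aug 2010: 218 days → $13,500 × 2.15% × 218/365 = $173.3548
The City of Foxridge, 7 Aug – 31 Dec 2010: 147 days → $13,500 × 2.2% × 147/365 = $119.6137
Total = $292.9685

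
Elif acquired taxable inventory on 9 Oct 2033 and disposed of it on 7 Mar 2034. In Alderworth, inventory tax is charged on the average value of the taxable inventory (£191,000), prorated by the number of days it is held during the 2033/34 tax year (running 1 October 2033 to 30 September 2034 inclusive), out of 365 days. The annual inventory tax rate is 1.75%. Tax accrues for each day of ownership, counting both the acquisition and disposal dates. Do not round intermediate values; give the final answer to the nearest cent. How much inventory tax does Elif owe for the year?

£1,373.63

Days held (9 Oct 2033 – 7 Mar 2034): 150 out of 365
Tax = £191,000 × 1.75% × 150/365 = £1,373.6301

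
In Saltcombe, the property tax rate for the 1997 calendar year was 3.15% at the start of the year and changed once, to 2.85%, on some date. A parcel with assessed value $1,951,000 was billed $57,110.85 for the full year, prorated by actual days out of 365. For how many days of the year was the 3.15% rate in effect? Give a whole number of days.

Let d = days at the first rate; then 365 − d days at the second rate.
$1,951,000 × [3.15%·d + 2.85%·(365−d)] / 365 = $57,110.85
Solving gives d = 94, so the new rate took effect on April 5, 1997.

94 days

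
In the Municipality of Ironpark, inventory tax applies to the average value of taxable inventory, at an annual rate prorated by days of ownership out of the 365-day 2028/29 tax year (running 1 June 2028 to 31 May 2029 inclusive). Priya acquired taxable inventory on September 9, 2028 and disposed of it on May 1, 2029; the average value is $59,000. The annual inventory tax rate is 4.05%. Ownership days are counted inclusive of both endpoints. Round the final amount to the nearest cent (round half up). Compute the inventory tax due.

Days held (September 9, 2028 – May 1, 2029): 235 out of 365
Tax = $59,000 × 4.05% × 235/365 = $1,538.4452

$1,538.45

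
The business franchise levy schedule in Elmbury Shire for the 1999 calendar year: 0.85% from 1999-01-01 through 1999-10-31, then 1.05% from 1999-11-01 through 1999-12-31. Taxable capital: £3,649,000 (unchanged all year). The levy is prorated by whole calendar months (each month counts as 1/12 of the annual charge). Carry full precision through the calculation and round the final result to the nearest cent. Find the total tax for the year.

£32,232.83

1999-01-01 to 1999-10-31: 10 months at 0.85% → £3,649,000 × 0.85% × 10/12 = £25,847.0833
1999-11-01 to 1999-12-31: 2 months at 1.05% → £3,649,000 × 1.05% × 2/12 = £6,385.7500
Total = £32,232.8333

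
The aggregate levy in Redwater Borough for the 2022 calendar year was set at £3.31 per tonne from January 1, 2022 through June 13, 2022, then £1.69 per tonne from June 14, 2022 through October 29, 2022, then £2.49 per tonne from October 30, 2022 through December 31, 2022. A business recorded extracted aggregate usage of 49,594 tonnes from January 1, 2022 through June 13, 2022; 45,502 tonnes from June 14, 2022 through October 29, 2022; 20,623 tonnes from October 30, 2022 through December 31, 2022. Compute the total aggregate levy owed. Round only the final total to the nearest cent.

£292405.79

January 1 – June 13, 2022: 49,594 tonnes at £3.31/tonne → £164156.14
June 14 – October 29, 2022: 45,502 tonnes at £1.69/tonne → £76898.38
October 30 – December 31, 2022: 20,623 tonnes at £2.49/tonne → £51351.27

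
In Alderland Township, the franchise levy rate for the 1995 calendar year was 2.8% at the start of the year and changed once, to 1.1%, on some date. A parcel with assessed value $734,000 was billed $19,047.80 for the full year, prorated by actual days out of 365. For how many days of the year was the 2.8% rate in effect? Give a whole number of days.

321 days

Let d = days at the first rate; then 365 − d days at the second rate.
$734,000 × [2.8%·d + 1.1%·(365−d)] / 365 = $19,047.80
Solving gives d = 321, so the new rate took effect on 18 Nov 1995.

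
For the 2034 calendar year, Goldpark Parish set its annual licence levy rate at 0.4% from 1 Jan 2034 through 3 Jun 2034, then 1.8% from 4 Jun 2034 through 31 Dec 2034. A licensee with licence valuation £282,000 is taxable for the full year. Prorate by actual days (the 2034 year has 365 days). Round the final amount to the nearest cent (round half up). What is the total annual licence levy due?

£3,410.27

1 Jan – 3 Jun 2034: 154 days at 0.4% → £282,000 × 0.4% × 154/365 = £475.9233
4 Jun – 31 Dec 2034: 211 days at 1.8% → £282,000 × 1.8% × 211/365 = £2,934.3452
Total = £3,410.2685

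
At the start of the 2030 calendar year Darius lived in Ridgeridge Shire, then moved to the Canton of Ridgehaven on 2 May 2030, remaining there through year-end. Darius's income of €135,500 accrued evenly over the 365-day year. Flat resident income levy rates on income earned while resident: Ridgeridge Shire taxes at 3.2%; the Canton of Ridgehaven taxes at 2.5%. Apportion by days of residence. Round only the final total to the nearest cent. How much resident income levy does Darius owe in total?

Ridgeridge Shire, 1 January – 1 May 2030: 121 days → €135,500 × 3.2% × 121/365 = €1,437.4137
The Canton of Ridgehaven, 2 May – 31 December 2030: 244 days → €135,500 × 2.5% × 244/365 = €2,264.5205
Total = €3,701.9342

€3,701.93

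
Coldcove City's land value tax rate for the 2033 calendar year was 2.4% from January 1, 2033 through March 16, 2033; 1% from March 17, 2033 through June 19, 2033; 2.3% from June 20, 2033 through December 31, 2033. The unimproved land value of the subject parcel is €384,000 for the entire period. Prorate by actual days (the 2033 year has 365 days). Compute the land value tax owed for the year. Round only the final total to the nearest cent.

January 1 – March 16, 2033: 75 days at 2.4% → €384,000 × 2.4% × 75/365 = €1,893.6986
March 17 – June 19, 2033: 95 days at 1% → €384,000 × 1% × 95/365 = €999.4521
June 20 – December 31, 2033: 195 days at 2.3% → €384,000 × 2.3% × 195/365 = €4,718.4658
Total = €7,611.6164

€7,611.62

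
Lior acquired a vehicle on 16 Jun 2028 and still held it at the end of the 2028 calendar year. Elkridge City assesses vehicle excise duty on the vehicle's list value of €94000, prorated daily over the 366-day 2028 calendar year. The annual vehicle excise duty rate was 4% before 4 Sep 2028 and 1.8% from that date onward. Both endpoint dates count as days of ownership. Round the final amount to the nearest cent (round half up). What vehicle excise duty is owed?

€1371.99

16 Jun – 3 Sep 2028: 80 days at 4% → €94000 × 4% × 80/366 = €821.8579
4 Sep – 31 Dec 2028: 119 days at 1.8% → €94000 × 1.8% × 119/366 = €550.1311
Total = €1371.9891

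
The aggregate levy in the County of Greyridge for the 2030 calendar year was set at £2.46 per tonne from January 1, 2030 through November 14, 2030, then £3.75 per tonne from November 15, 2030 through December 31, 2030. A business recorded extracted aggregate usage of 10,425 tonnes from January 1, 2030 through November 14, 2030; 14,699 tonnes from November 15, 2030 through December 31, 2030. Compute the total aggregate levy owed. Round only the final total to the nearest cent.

January 1 – November 14, 2030: 10,425 tonnes at £2.46/tonne → £25645.50
November 15 – December 31, 2030: 14,699 tonnes at £3.75/tonne → £55121.25

£80766.75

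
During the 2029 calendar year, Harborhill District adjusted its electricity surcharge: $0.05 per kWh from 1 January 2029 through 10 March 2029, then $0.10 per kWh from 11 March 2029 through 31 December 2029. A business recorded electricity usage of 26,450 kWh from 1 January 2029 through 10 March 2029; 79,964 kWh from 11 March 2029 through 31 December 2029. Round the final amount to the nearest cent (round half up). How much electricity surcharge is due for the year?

1 January – 10 March 2029: 26,450 kWh at $0.05/kWh → $1,322.50
11 March – 31 December 2029: 79,964 kWh at $0.10/kWh → $7,996.40

$9,318.90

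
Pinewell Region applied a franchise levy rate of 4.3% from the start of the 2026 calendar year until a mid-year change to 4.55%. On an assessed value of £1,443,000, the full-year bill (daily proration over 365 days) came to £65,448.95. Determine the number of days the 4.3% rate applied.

Let d = days at the first rate; then 365 − d days at the second rate.
£1,443,000 × [4.3%·d + 4.55%·(365−d)] / 365 = £65,448.95
Solving gives d = 21, so the new rate took effect on 22 January 2026.

21 days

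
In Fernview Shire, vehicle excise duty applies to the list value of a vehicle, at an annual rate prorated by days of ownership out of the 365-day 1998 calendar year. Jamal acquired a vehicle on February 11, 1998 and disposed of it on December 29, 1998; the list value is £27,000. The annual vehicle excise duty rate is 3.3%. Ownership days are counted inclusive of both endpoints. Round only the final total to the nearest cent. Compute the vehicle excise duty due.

Days held (February 11 – December 29, 1998): 322 out of 365
Tax = £27,000 × 3.3% × 322/365 = £786.0329

£786.03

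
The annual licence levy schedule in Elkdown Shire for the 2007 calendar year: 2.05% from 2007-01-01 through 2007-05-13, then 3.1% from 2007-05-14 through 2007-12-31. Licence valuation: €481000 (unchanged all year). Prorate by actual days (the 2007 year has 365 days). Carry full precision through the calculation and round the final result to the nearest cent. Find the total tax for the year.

€13070.68

2007-01-01 to 2007-05-13: 133 days at 2.05% → €481000 × 2.05% × 133/365 = €3593.0041
2007-05-14 to 2007-12-31: 232 days at 3.1% → €481000 × 3.1% × 232/365 = €9477.6767
Total = €13070.6808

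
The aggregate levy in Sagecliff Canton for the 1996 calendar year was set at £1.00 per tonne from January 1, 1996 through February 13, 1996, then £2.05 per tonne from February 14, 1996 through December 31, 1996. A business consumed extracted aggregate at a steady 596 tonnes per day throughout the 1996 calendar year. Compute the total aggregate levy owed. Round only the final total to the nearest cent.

£419,643.60

January 1 – February 13, 1996: 44 days × 596 tonnes/day = 26,224 tonnes at £1.00/tonne → £26,224.00
February 14 – December 31, 1996: 322 days × 596 tonnes/day = 191,912 tonnes at £2.05/tonne → £393,419.60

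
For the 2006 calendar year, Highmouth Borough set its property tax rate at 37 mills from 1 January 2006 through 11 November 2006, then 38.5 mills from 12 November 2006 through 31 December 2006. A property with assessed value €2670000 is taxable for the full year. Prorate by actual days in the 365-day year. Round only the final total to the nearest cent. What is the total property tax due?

€99338.63

1 January – 11 November 2006: 315 days at 37 mills → €2670000 × 3.7% × 315/365 = €85257.1233
12 November – 31 December 2006: 50 days at 38.5 mills → €2670000 × 3.85% × 50/365 = €14081.5068
Total = €99338.6301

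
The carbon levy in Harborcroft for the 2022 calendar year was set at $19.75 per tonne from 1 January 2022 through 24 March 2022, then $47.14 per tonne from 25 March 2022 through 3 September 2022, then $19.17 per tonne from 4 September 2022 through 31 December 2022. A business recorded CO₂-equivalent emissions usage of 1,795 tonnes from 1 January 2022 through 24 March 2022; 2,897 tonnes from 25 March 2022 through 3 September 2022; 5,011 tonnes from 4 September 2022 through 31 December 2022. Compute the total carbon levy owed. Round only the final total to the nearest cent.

1 January – 24 March 2022: 1,795 tonnes at $19.75/tonne → $35,451.25
25 March – 3 September 2022: 2,897 tonnes at $47.14/tonne → $136,564.58
4 September – 31 December 2022: 5,011 tonnes at $19.17/tonne → $96,060.87

$268,076.70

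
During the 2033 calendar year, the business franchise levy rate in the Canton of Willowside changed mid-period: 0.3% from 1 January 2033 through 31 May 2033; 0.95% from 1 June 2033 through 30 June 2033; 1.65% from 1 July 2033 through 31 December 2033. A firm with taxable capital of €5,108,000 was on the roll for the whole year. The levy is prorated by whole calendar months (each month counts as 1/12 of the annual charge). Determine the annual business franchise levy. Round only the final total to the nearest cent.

1 January – 31 May 2033: 5 months at 0.3% → €5,108,000 × 0.3% × 5/12 = €6,385.0000
1 June – 30 June 2033: 1 month at 0.95% → €5,108,000 × 0.95% × 1/12 = €4,043.8333
1 July – 31 December 2033: 6 months at 1.65% → €5,108,000 × 1.65% × 6/12 = €42,141.0000
Total = €52,569.8333

€52,569.83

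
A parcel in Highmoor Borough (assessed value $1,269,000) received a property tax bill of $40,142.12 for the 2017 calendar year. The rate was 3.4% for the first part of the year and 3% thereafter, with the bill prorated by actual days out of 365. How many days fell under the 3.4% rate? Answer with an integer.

Let d = days at the first rate; then 365 − d days at the second rate.
$1,269,000 × [3.4%·d + 3%·(365−d)] / 365 = $40,142.12
Solving gives d = 149, so the new rate took effect on 30 May 2017.

149 days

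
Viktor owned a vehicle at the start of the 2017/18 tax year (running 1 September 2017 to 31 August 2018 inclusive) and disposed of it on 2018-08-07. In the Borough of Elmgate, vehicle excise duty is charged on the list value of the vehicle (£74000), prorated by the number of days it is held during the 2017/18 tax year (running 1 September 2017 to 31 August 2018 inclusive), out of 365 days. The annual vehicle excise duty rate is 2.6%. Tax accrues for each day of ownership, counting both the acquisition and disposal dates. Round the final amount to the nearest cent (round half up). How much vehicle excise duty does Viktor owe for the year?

£1797.49

Days held (2017-09-01 to 2018-08-07): 341 out of 365
Tax = £74000 × 2.6% × 341/365 = £1797.4904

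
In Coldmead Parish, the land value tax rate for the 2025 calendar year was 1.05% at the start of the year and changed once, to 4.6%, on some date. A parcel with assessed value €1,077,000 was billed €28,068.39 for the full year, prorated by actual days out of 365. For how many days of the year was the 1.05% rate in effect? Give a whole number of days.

205 days

Let d = days at the first rate; then 365 − d days at the second rate.
€1,077,000 × [1.05%·d + 4.6%·(365−d)] / 365 = €28,068.39
Solving gives d = 205, so the new rate took effect on 25 July 2025.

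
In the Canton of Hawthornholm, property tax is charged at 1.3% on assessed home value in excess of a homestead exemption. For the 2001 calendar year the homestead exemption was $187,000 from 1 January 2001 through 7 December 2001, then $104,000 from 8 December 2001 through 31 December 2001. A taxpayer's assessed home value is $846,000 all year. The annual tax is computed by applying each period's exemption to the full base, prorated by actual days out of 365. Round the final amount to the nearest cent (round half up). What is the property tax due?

1 January – 7 December 2001: 341 days, exemption $187,000 → ($846,000 − $187,000) × 1.3% × 341/365 = $8,003.6904
8 December – 31 December 2001: 24 days, exemption $104,000 → ($846,000 − $104,000) × 1.3% × 24/365 = $634.2575
Total = $8,637.9479

$8,637.95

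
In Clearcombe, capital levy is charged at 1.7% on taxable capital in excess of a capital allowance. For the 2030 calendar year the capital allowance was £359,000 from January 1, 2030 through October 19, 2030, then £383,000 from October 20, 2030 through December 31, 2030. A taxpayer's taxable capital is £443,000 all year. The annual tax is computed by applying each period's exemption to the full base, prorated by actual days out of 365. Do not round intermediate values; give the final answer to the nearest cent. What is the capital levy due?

January 1 – October 19, 2030: 292 days, exemption £359,000 → (£443,000 − £359,000) × 1.7% × 292/365 = £1,142.4000
October 20 – December 31, 2030: 73 days, exemption £383,000 → (£443,000 − £383,000) × 1.7% × 73/365 = £204.0000
Total = £1,346.4000

£1,346.40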